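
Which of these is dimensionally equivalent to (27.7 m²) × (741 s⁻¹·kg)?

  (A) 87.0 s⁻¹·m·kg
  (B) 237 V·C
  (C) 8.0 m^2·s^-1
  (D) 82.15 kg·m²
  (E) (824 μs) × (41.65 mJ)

Reference: [m²] · [kg·s⁻¹] = kg·m²·s⁻¹.
Each option:
  (A) kg·m·s⁻¹
  (B) C·V = s·A·J·C⁻¹ = kg·m²·s⁻²
  (C) m²·s⁻¹
  (D) kg·m²
  (E) [s] · [kg·m²·s⁻²] = kg·m²·s⁻¹  ← same
Only (E) matches kg·m²·s⁻¹.

(E)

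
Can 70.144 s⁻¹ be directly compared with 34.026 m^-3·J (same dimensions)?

No

Dimensions:
  70.144 s⁻¹:  s⁻¹
  34.026 m^-3·J:  J·m⁻³ = N·m·m⁻³ = kg·m⁻¹·s⁻²
s⁻¹ ≠ kg·m⁻¹·s⁻², so they cannot be added.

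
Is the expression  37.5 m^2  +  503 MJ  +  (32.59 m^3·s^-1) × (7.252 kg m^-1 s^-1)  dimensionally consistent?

Dimensions:
  37.5 m^2:  m²
  503 MJ:  J = N·m = kg·m²·s⁻²
  (32.59 m^3·s^-1) × (7.252 kg m^-1 s^-1):  [m³·s⁻¹] · [kg·m⁻¹·s⁻¹] = kg·m²·s⁻²
The terms do not share a single dimension (kg·m²·s⁻² vs m²).

No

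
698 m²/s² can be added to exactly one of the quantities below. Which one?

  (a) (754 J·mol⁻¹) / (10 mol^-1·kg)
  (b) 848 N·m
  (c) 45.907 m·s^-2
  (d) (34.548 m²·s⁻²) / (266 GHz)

(a)

Reference: m²·s⁻².
Each option:
  (a) [kg·m²·s⁻²·mol⁻¹] / [kg·mol⁻¹] = m²·s⁻²  ← same
  (b) N·m = kg·m·s⁻²·m = kg·m²·s⁻²
  (c) m·s⁻²
  (d) [m²·s⁻²] / [s⁻¹] = m²·s⁻¹
Only (a) matches m²·s⁻².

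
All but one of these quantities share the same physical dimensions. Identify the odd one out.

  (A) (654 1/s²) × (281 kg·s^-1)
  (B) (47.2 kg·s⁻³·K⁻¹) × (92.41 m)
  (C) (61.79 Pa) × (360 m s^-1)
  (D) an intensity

Expand each in SI base units:
  (A) [s⁻²] · [kg·s⁻¹] = kg·s⁻³
  (B) [kg·s⁻³·K⁻¹] · [m] = kg·m·s⁻³·K⁻¹
  (C) [kg·m⁻¹·s⁻²] · [m·s⁻¹] = kg·s⁻³
  (D) [intensity] = kg·s⁻³
All reduce to kg·s⁻³ except (B), which is kg·m·s⁻³·K⁻¹.

(B)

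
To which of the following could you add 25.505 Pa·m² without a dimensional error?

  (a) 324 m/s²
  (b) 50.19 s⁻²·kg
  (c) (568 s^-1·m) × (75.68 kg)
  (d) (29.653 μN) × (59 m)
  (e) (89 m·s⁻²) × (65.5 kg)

Reference: Pa·m² = N·m⁻²·m² = kg·m·s⁻².
Each option:
  (a) m·s⁻²
  (b) kg·s⁻²
  (c) [m·s⁻¹] · [kg] = kg·m·s⁻¹
  (d) [kg·m·s⁻²] · [m] = kg·m²·s⁻²
  (e) [m·s⁻²] · [kg] = kg·m·s⁻²  ← same
Only (e) matches kg·m·s⁻².

(e)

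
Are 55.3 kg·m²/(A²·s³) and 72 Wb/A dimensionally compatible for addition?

No

Expand each in SI base units:
  55.3 kg·m²/(A²·s³):  kg·m²·s⁻³·A⁻²
  72 Wb/A:  Wb·A⁻¹ = V·s·A⁻¹ = kg·m²·s⁻²·A⁻²
kg·m²·s⁻³·A⁻² ≠ kg·m²·s⁻²·A⁻², so they cannot be added.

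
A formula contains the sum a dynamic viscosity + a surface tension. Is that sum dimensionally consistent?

In SI base units:
  a dynamic viscosity:  [dynamic viscosity] = kg·m⁻¹·s⁻¹
  a surface tension:  [surface tension] = kg·s⁻²
kg·m⁻¹·s⁻¹ ≠ kg·s⁻², so they cannot be added.

No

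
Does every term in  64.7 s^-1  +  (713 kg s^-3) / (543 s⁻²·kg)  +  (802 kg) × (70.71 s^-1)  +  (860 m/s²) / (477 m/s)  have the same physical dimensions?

No

Expand each in SI base units:
  64.7 s^-1:  s⁻¹
  (713 kg s^-3) / (543 s⁻²·kg):  [kg·s⁻³] / [kg·s⁻²] = s⁻¹
  (802 kg) × (70.71 s^-1):  [kg] · [s⁻¹] = kg·s⁻¹
  (860 m/s²) / (477 m/s):  [m·s⁻²] / [m·s⁻¹] = s⁻¹
The terms do not share a single dimension (kg·s⁻¹ vs s⁻¹).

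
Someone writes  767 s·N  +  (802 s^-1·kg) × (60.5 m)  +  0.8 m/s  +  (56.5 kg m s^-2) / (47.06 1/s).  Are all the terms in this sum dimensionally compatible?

No

Reduce each to base SI dimensions:
  767 s·N:  N·s = kg·m·s⁻²·s = kg·m·s⁻¹
  (802 s^-1·kg) × (60.5 m):  [kg·s⁻¹] · [m] = kg·m·s⁻¹
  0.8 m/s:  m·s⁻¹
  (56.5 kg m s^-2) / (47.06 1/s):  [kg·m·s⁻²] / [s⁻¹] = kg·m·s⁻¹
The terms do not share a single dimension (kg·m·s⁻¹ vs m·s⁻¹).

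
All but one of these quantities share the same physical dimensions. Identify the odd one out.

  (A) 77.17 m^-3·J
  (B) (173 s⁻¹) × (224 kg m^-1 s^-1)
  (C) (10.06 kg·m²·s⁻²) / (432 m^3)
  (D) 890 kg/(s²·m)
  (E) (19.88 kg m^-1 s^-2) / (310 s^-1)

(E)

Expand each in SI base units:
  (A) J·m⁻³ = N·m·m⁻³ = kg·m⁻¹·s⁻²
  (B) [s⁻¹] · [kg·m⁻¹·s⁻¹] = kg·m⁻¹·s⁻²
  (C) [kg·m²·s⁻²] / [m³] = kg·m⁻¹·s⁻²
  (D) kg·m⁻¹·s⁻²
  (E) [kg·m⁻¹·s⁻²] / [s⁻¹] = kg·m⁻¹·s⁻¹
All reduce to kg·m⁻¹·s⁻² except (E), which is kg·m⁻¹·s⁻¹.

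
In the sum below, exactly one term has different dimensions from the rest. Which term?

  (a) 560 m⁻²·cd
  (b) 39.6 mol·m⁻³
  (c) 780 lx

(b)

Work out the base dimensions of each:
  (a) m⁻²·cd
  (b) mol·m⁻³ = m⁻³·mol
  (c) lx = lm·m⁻² = m⁻²·cd
All reduce to m⁻²·cd except (b), which is m⁻³·mol.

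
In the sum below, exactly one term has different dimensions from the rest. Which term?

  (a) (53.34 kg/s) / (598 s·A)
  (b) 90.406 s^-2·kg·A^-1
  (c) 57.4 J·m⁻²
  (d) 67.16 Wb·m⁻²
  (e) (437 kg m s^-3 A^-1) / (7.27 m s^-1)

Dimensions:
  (a) [kg·s⁻¹] / [s·A] = kg·s⁻²·A⁻¹
  (b) kg·s⁻²·A⁻¹
  (c) J·m⁻² = N·m·m⁻² = kg·s⁻²
  (d) Wb·m⁻² = V·s·m⁻² = kg·s⁻²·A⁻¹
  (e) [kg·m·s⁻³·A⁻¹] / [m·s⁻¹] = kg·s⁻²·A⁻¹
All reduce to kg·s⁻²·A⁻¹ except (c), which is kg·s⁻².

(c)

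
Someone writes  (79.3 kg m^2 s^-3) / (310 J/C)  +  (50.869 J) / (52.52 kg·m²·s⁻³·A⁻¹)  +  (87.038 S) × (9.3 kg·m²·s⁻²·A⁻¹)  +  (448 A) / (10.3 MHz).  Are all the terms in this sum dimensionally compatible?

No

Expand each in SI base units:
  (79.3 kg m^2 s^-3) / (310 J/C):  [kg·m²·s⁻³] / [kg·m²·s⁻³·A⁻¹] = A
  (50.869 J) / (52.52 kg·m²·s⁻³·A⁻¹):  [kg·m²·s⁻²] / [kg·m²·s⁻³·A⁻¹] = s·A
  (87.038 S) × (9.3 kg·m²·s⁻²·A⁻¹):  [kg⁻¹·m⁻²·s³·A²] · [kg·m²·s⁻²·A⁻¹] = s·A
  (448 A) / (10.3 MHz):  [A] / [s⁻¹] = s·A
The terms do not share a single dimension (A vs s·A).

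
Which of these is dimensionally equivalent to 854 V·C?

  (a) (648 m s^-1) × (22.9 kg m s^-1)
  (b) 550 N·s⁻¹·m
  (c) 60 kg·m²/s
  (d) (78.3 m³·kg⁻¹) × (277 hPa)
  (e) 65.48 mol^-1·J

Reference: C·V = s·A·J·C⁻¹ = kg·m²·s⁻².
Each option:
  (a) [m·s⁻¹] · [kg·m·s⁻¹] = kg·m²·s⁻²  ← same
  (b) N·m·s⁻¹ = kg·m·s⁻²·m·s⁻¹ = kg·m²·s⁻³
  (c) kg·m²·s⁻¹
  (d) [kg⁻¹·m³] · [kg·m⁻¹·s⁻²] = m²·s⁻²
  (e) J·mol⁻¹ = N·m·mol⁻¹ = kg·m²·s⁻²·mol⁻¹
Only (a) matches kg·m²·s⁻².

(a)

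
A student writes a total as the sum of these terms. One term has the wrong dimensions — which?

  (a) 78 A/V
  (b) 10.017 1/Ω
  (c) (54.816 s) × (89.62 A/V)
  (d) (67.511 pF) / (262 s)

(c)

Work out the base dimensions of each:
  (a) A·V⁻¹ = A·(J·C⁻¹)⁻¹ = kg⁻¹·m⁻²·s³·A²
  (b) Ω⁻¹ = (V·A⁻¹)⁻¹ = kg⁻¹·m⁻²·s³·A²
  (c) [s] · [kg⁻¹·m⁻²·s³·A²] = kg⁻¹·m⁻²·s⁴·A²
  (d) [kg⁻¹·m⁻²·s⁴·A²] / [s] = kg⁻¹·m⁻²·s³·A²
All reduce to kg⁻¹·m⁻²·s³·A² except (c), which is kg⁻¹·m⁻²·s⁴·A².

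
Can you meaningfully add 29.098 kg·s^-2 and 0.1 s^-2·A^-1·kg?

Dimensions:
  29.098 kg·s^-2:  kg·s⁻²
  0.1 s^-2·A^-1·kg:  kg·s⁻²·A⁻¹
kg·s⁻² ≠ kg·s⁻²·A⁻¹, so they cannot be added.

No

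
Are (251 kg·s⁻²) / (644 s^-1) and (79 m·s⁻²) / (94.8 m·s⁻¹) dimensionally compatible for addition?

No

In SI base units:
  (251 kg·s⁻²) / (644 s^-1):  [kg·s⁻²] / [s⁻¹] = kg·s⁻¹
  (79 m·s⁻²) / (94.8 m·s⁻¹):  [m·s⁻²] / [m·s⁻¹] = s⁻¹
kg·s⁻¹ ≠ s⁻¹, so they cannot be added.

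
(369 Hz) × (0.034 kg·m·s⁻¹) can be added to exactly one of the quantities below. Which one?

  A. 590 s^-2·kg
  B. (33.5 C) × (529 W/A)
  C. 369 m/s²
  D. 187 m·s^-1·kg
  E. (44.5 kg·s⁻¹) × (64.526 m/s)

Reference: [s⁻¹] · [kg·m·s⁻¹] = kg·m·s⁻².
Each option:
  A. kg·s⁻²
  B. [s·A] · [kg·m²·s⁻³·A⁻¹] = kg·m²·s⁻²
  C. m·s⁻²
  D. kg·m·s⁻¹
  E. [kg·s⁻¹] · [m·s⁻¹] = kg·m·s⁻²  ← same
Only E. matches kg·m·s⁻².

E.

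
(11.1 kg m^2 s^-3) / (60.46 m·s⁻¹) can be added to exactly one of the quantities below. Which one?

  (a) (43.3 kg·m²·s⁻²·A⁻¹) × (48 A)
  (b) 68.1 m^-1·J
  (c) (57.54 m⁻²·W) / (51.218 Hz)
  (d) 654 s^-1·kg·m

Reference: [kg·m²·s⁻³] / [m·s⁻¹] = kg·m·s⁻².
Each option:
  (a) [kg·m²·s⁻²·A⁻¹] · [A] = kg·m²·s⁻²
  (b) J·m⁻¹ = N·m·m⁻¹ = kg·m·s⁻²  ← same
  (c) [kg·s⁻³] / [s⁻¹] = kg·s⁻²
  (d) kg·m·s⁻¹
Only (b) matches kg·m·s⁻².

(b)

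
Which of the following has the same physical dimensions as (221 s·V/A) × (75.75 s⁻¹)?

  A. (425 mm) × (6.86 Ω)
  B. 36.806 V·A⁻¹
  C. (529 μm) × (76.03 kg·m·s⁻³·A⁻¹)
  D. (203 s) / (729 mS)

Reference: [kg·m²·s⁻²·A⁻²] · [s⁻¹] = kg·m²·s⁻³·A⁻².
Each option:
  A. [m] · [kg·m²·s⁻³·A⁻²] = kg·m³·s⁻³·A⁻²
  B. V·A⁻¹ = J·C⁻¹·A⁻¹ = kg·m²·s⁻³·A⁻²  ← same
  C. [m] · [kg·m·s⁻³·A⁻¹] = kg·m²·s⁻³·A⁻¹
  D. [s] / [kg⁻¹·m⁻²·s³·A²] = kg·m²·s⁻²·A⁻²
Only B. matches kg·m²·s⁻³·A⁻².

B.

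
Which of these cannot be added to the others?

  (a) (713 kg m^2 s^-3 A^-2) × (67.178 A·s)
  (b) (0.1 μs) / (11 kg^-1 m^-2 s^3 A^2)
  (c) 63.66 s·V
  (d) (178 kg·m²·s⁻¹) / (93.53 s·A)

Dimensions:
  (a) [kg·m²·s⁻³·A⁻²] · [s·A] = kg·m²·s⁻²·A⁻¹
  (b) [s] / [kg⁻¹·m⁻²·s³·A²] = kg·m²·s⁻²·A⁻²
  (c) V·s = J·C⁻¹·s = kg·m²·s⁻²·A⁻¹
  (d) [kg·m²·s⁻¹] / [s·A] = kg·m²·s⁻²·A⁻¹
All reduce to kg·m²·s⁻²·A⁻¹ except (b), which is kg·m²·s⁻²·A⁻².

(b)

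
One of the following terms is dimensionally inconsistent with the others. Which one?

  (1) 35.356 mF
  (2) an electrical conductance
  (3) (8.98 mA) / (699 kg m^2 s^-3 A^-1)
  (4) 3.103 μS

(1)

Expand each in SI base units:
  (1) F = C·V⁻¹ = kg⁻¹·m⁻²·s⁴·A²
  (2) [electrical conductance] = kg⁻¹·m⁻²·s³·A²
  (3) [A] / [kg·m²·s⁻³·A⁻¹] = kg⁻¹·m⁻²·s³·A²
  (4) S = Ω⁻¹ = kg⁻¹·m⁻²·s³·A²
All reduce to kg⁻¹·m⁻²·s³·A² except (1), which is kg⁻¹·m⁻²·s⁴·A².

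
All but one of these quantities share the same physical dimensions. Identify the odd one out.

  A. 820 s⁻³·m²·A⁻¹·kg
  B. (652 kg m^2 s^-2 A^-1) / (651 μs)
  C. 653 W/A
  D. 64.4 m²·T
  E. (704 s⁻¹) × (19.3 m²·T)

Reduce each to base SI dimensions:
  A. kg·m²·s⁻³·A⁻¹
  B. [kg·m²·s⁻²·A⁻¹] / [s] = kg·m²·s⁻³·A⁻¹
  C. W·A⁻¹ = J·s⁻¹·A⁻¹ = kg·m²·s⁻³·A⁻¹
  D. T·m² = Wb·m⁻²·m² = kg·m²·s⁻²·A⁻¹
  E. [s⁻¹] · [kg·m²·s⁻²·A⁻¹] = kg·m²·s⁻³·A⁻¹
All reduce to kg·m²·s⁻³·A⁻¹ except D., which is kg·m²·s⁻²·A⁻¹.

D.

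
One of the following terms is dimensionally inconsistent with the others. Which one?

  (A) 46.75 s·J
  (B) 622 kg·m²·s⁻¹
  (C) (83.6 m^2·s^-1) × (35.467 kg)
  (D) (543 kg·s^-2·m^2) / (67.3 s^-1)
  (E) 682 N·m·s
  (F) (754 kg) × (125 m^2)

Expand each in SI base units:
  (A) J·s = N·m·s = kg·m²·s⁻¹
  (B) kg·m²·s⁻¹
  (C) [m²·s⁻¹] · [kg] = kg·m²·s⁻¹
  (D) [kg·m²·s⁻²] / [s⁻¹] = kg·m²·s⁻¹
  (E) N·m·s = kg·m·s⁻²·m·s = kg·m²·s⁻¹
  (F) [kg] · [m²] = kg·m²
All reduce to kg·m²·s⁻¹ except (F), which is kg·m².

(F)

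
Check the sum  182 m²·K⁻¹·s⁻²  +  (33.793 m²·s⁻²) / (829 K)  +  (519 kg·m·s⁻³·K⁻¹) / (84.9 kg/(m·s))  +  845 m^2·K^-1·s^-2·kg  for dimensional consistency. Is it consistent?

Expand each in SI base units:
  182 m²·K⁻¹·s⁻²:  m²·s⁻²·K⁻¹
  (33.793 m²·s⁻²) / (829 K):  [m²·s⁻²] / [K] = m²·s⁻²·K⁻¹
  (519 kg·m·s⁻³·K⁻¹) / (84.9 kg/(m·s)):  [kg·m·s⁻³·K⁻¹] / [kg·m⁻¹·s⁻¹] = m²·s⁻²·K⁻¹
  845 m^2·K^-1·s^-2·kg:  kg·m²·s⁻²·K⁻¹
The terms do not share a single dimension (kg·m²·s⁻²·K⁻¹ vs m²·s⁻²·K⁻¹).

No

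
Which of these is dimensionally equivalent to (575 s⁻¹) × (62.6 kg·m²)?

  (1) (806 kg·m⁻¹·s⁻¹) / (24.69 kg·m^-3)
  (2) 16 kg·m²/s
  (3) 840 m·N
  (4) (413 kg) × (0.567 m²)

(2)

Reference: [s⁻¹] · [kg·m²] = kg·m²·s⁻¹.
Each option:
  (1) [kg·m⁻¹·s⁻¹] / [kg·m⁻³] = m²·s⁻¹
  (2) kg·m²·s⁻¹  ← same
  (3) N·m = kg·m·s⁻²·m = kg·m²·s⁻²
  (4) [kg] · [m²] = kg·m²
Only (2) matches kg·m²·s⁻¹.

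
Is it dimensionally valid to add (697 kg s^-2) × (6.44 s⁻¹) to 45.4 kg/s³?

Yes

In SI base units:
  (697 kg s^-2) × (6.44 s⁻¹):  [kg·s⁻²] · [s⁻¹] = kg·s⁻³
  45.4 kg/s³:  kg·s⁻³
Both are kg·s⁻³, so they have the same dimensions and can be added.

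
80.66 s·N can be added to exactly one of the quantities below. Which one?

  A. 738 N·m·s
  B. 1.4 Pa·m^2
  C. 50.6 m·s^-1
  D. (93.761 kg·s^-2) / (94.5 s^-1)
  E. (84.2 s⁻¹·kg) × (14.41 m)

Reference: N·s = kg·m·s⁻²·s = kg·m·s⁻¹.
Each option:
  A. N·m·s = kg·m·s⁻²·m·s = kg·m²·s⁻¹
  B. Pa·m² = N·m⁻²·m² = kg·m·s⁻²
  C. m·s⁻¹
  D. [kg·s⁻²] / [s⁻¹] = kg·s⁻¹
  E. [kg·s⁻¹] · [m] = kg·m·s⁻¹  ← same
Only E. matches kg·m·s⁻¹.

E.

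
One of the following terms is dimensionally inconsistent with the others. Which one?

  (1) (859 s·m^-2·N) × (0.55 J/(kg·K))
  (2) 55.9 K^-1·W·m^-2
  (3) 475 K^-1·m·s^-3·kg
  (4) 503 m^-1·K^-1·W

Work out the base dimensions of each:
  (1) [kg·m⁻¹·s⁻¹] · [m²·s⁻²·K⁻¹] = kg·m·s⁻³·K⁻¹
  (2) W·m⁻²·K⁻¹ = J·s⁻¹·m⁻²·K⁻¹ = kg·s⁻³·K⁻¹
  (3) kg·m·s⁻³·K⁻¹
  (4) W·m⁻¹·K⁻¹ = J·s⁻¹·m⁻¹·K⁻¹ = kg·m·s⁻³·K⁻¹
All reduce to kg·m·s⁻³·K⁻¹ except (2), which is kg·s⁻³·K⁻¹.

(2)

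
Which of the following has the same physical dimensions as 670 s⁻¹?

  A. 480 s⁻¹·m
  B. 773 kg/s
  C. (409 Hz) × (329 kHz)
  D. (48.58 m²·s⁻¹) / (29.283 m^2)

D.

Reference: s⁻¹.
Each option:
  A. m·s⁻¹
  B. kg·s⁻¹
  C. [s⁻¹] · [s⁻¹] = s⁻²
  D. [m²·s⁻¹] / [m²] = s⁻¹  ← same
Only D. matches s⁻¹.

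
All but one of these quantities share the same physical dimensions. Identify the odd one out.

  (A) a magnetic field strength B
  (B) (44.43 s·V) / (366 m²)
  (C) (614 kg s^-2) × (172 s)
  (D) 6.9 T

In SI base units:
  (A) [magnetic field strength B] = kg·s⁻²·A⁻¹
  (B) [kg·m²·s⁻²·A⁻¹] / [m²] = kg·s⁻²·A⁻¹
  (C) [kg·s⁻²] · [s] = kg·s⁻¹
  (D) T = Wb·m⁻² = kg·s⁻²·A⁻¹
All reduce to kg·s⁻²·A⁻¹ except (C), which is kg·s⁻¹.

(C)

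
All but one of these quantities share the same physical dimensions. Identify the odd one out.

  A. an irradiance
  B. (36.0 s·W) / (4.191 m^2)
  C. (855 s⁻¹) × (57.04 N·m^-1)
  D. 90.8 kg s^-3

Work out the base dimensions of each:
  A. [irradiance] = kg·s⁻³
  B. [kg·m²·s⁻²] / [m²] = kg·s⁻²
  C. [s⁻¹] · [kg·s⁻²] = kg·s⁻³
  D. kg·s⁻³
All reduce to kg·s⁻³ except B., which is kg·s⁻².

B.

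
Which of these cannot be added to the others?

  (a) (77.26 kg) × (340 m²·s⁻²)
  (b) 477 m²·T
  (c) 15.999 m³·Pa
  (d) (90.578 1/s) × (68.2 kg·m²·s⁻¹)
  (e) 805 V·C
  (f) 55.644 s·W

Expand each in SI base units:
  (a) [kg] · [m²·s⁻²] = kg·m²·s⁻²
  (b) T·m² = Wb·m⁻²·m² = kg·m²·s⁻²·A⁻¹
  (c) Pa·m³ = N·m⁻²·m³ = kg·m²·s⁻²
  (d) [s⁻¹] · [kg·m²·s⁻¹] = kg·m²·s⁻²
  (e) C·V = s·A·J·C⁻¹ = kg·m²·s⁻²
  (f) W·s = J·s⁻¹·s = kg·m²·s⁻²
All reduce to kg·m²·s⁻² except (b), which is kg·m²·s⁻²·A⁻¹.

(b)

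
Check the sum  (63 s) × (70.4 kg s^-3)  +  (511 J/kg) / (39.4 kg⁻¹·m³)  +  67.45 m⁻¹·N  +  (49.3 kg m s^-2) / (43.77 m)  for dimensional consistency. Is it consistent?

Work out the base dimensions of each:
  (63 s) × (70.4 kg s^-3):  [s] · [kg·s⁻³] = kg·s⁻²
  (511 J/kg) / (39.4 kg⁻¹·m³):  [m²·s⁻²] / [kg⁻¹·m³] = kg·m⁻¹·s⁻²
  67.45 m⁻¹·N:  N·m⁻¹ = kg·m·s⁻²·m⁻¹ = kg·s⁻²
  (49.3 kg m s^-2) / (43.77 m):  [kg·m·s⁻²] / [m] = kg·s⁻²
The terms do not share a single dimension (kg·m⁻¹·s⁻² vs kg·s⁻²).

No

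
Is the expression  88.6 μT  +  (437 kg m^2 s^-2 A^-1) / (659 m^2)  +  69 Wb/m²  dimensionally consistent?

Yes

Expand each in SI base units:
  88.6 μT:  T = Wb·m⁻² = kg·s⁻²·A⁻¹
  (437 kg m^2 s^-2 A^-1) / (659 m^2):  [kg·m²·s⁻²·A⁻¹] / [m²] = kg·s⁻²·A⁻¹
  69 Wb/m²:  Wb·m⁻² = V·s·m⁻² = kg·s⁻²·A⁻¹
Every term reduces to kg·s⁻²·A⁻¹.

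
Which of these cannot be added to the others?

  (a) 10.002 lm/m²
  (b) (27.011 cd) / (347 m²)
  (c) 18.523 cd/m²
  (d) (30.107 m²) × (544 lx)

(d)

Reduce each to base SI dimensions:
  (a) lm·m⁻² = cd·m⁻² = m⁻²·cd
  (b) [cd] / [m²] = m⁻²·cd
  (c) cd·m⁻² = m⁻²·cd
  (d) [m²] · [m⁻²·cd] = cd
All reduce to m⁻²·cd except (d), which is cd.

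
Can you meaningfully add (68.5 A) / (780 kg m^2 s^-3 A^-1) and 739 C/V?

No

In SI base units:
  (68.5 A) / (780 kg m^2 s^-3 A^-1):  [A] / [kg·m²·s⁻³·A⁻¹] = kg⁻¹·m⁻²·s³·A²
  739 C/V:  C·V⁻¹ = s·A·(J·C⁻¹)⁻¹ = kg⁻¹·m⁻²·s⁴·A²
kg⁻¹·m⁻²·s³·A² ≠ kg⁻¹·m⁻²·s⁴·A², so they cannot be added.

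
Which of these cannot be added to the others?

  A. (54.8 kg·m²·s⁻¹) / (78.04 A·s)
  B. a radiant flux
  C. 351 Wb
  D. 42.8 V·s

B.

In SI base units:
  A. [kg·m²·s⁻¹] / [s·A] = kg·m²·s⁻²·A⁻¹
  B. [radiant flux] = kg·m²·s⁻³
  C. Wb = V·s = kg·m²·s⁻²·A⁻¹
  D. V·s = J·C⁻¹·s = kg·m²·s⁻²·A⁻¹
All reduce to kg·m²·s⁻²·A⁻¹ except B., which is kg·m²·s⁻³.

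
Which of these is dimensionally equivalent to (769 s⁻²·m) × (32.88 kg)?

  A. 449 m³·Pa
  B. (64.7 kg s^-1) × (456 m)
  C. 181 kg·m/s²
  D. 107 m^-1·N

Reference: [m·s⁻²] · [kg] = kg·m·s⁻².
Each option:
  A. Pa·m³ = N·m⁻²·m³ = kg·m²·s⁻²
  B. [kg·s⁻¹] · [m] = kg·m·s⁻¹
  C. kg·m·s⁻²  ← same
  D. N·m⁻¹ = kg·m·s⁻²·m⁻¹ = kg·s⁻²
Only C. matches kg·m·s⁻².

C.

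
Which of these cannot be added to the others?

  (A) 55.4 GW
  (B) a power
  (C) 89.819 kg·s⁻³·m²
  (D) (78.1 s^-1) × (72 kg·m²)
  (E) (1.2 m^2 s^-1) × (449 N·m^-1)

(D)

Reduce each to base SI dimensions:
  (A) W = J·s⁻¹ = kg·m²·s⁻³
  (B) [power] = kg·m²·s⁻³
  (C) kg·m²·s⁻³
  (D) [s⁻¹] · [kg·m²] = kg·m²·s⁻¹
  (E) [m²·s⁻¹] · [kg·s⁻²] = kg·m²·s⁻³
All reduce to kg·m²·s⁻³ except (D), which is kg·m²·s⁻¹.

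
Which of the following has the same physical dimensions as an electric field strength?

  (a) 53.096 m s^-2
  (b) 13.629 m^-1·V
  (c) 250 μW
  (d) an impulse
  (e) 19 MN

Reference: [electric field strength] = kg·m·s⁻³·A⁻¹.
Each option:
  (a) m·s⁻²
  (b) V·m⁻¹ = J·C⁻¹·m⁻¹ = kg·m·s⁻³·A⁻¹  ← same
  (c) W = J·s⁻¹ = kg·m²·s⁻³
  (d) [impulse] = kg·m·s⁻¹
  (e) N = kg·m·s⁻²
Only (b) matches kg·m·s⁻³·A⁻¹.

(b)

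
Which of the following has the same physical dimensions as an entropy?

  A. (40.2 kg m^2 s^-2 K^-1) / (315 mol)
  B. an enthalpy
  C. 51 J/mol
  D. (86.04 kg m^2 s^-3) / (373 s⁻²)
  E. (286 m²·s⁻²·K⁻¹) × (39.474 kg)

E.

Reference: [entropy] = kg·m²·s⁻²·K⁻¹.
Each option:
  A. [kg·m²·s⁻²·K⁻¹] / [mol] = kg·m²·s⁻²·K⁻¹·mol⁻¹
  B. [enthalpy] = kg·m²·s⁻²
  C. J·mol⁻¹ = N·m·mol⁻¹ = kg·m²·s⁻²·mol⁻¹
  D. [kg·m²·s⁻³] / [s⁻²] = kg·m²·s⁻¹
  E. [m²·s⁻²·K⁻¹] · [kg] = kg·m²·s⁻²·K⁻¹  ← same
Only E. matches kg·m²·s⁻²·K⁻¹.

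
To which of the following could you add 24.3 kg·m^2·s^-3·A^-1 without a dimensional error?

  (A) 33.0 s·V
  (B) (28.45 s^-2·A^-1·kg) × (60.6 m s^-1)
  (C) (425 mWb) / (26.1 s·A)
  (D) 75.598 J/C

Reference: kg·m²·s⁻³·A⁻¹.
Each option:
  (A) V·s = J·C⁻¹·s = kg·m²·s⁻²·A⁻¹
  (B) [kg·s⁻²·A⁻¹] · [m·s⁻¹] = kg·m·s⁻³·A⁻¹
  (C) [kg·m²·s⁻²·A⁻¹] / [s·A] = kg·m²·s⁻³·A⁻²
  (D) J·C⁻¹ = N·m·(s·A)⁻¹ = kg·m²·s⁻³·A⁻¹  ← same
Only (D) matches kg·m²·s⁻³·A⁻¹.

(D)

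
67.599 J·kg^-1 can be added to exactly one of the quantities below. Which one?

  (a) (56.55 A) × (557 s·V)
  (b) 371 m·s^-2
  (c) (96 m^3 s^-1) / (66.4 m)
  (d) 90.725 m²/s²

Reference: J·kg⁻¹ = N·m·kg⁻¹ = m²·s⁻².
Each option:
  (a) [A] · [kg·m²·s⁻²·A⁻¹] = kg·m²·s⁻²
  (b) m·s⁻²
  (c) [m³·s⁻¹] / [m] = m²·s⁻¹
  (d) m²·s⁻²  ← same
Only (d) matches m²·s⁻².

(d)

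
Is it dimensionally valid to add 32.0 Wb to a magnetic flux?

Yes

In SI base units:
  32.0 Wb:  Wb = V·s = kg·m²·s⁻²·A⁻¹
  a magnetic flux:  [magnetic flux] = kg·m²·s⁻²·A⁻¹
Both are kg·m²·s⁻²·A⁻¹, so they have the same dimensions and can be added.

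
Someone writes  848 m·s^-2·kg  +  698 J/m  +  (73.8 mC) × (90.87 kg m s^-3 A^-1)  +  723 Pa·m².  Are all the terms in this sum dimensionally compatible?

Expand each in SI base units:
  848 m·s^-2·kg:  kg·m·s⁻²
  698 J/m:  J·m⁻¹ = N·m·m⁻¹ = kg·m·s⁻²
  (73.8 mC) × (90.87 kg m s^-3 A^-1):  [s·A] · [kg·m·s⁻³·A⁻¹] = kg·m·s⁻²
  723 Pa·m²:  Pa·m² = N·m⁻²·m² = kg·m·s⁻²
Every term reduces to kg·m·s⁻².

Yes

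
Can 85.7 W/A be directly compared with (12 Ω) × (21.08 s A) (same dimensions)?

No

Dimensions:
  85.7 W/A:  W·A⁻¹ = J·s⁻¹·A⁻¹ = kg·m²·s⁻³·A⁻¹
  (12 Ω) × (21.08 s A):  [kg·m²·s⁻³·A⁻²] · [s·A] = kg·m²·s⁻²·A⁻¹
kg·m²·s⁻³·A⁻¹ ≠ kg·m²·s⁻²·A⁻¹, so they cannot be added.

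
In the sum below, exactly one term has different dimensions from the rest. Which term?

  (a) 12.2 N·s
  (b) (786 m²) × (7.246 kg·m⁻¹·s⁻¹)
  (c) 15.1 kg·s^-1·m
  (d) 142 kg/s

(d)

In SI base units:
  (a) N·s = kg·m·s⁻²·s = kg·m·s⁻¹
  (b) [m²] · [kg·m⁻¹·s⁻¹] = kg·m·s⁻¹
  (c) kg·m·s⁻¹
  (d) kg·s⁻¹
All reduce to kg·m·s⁻¹ except (d), which is kg·s⁻¹.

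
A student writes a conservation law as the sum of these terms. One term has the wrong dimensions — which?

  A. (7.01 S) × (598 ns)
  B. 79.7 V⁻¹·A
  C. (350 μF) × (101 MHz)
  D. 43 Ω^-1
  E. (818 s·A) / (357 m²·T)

A.

In SI base units:
  A. [kg⁻¹·m⁻²·s³·A²] · [s] = kg⁻¹·m⁻²·s⁴·A²
  B. A·V⁻¹ = A·(J·C⁻¹)⁻¹ = kg⁻¹·m⁻²·s³·A²
  C. [kg⁻¹·m⁻²·s⁴·A²] · [s⁻¹] = kg⁻¹·m⁻²·s³·A²
  D. Ω⁻¹ = (V·A⁻¹)⁻¹ = kg⁻¹·m⁻²·s³·A²
  E. [s·A] / [kg·m²·s⁻²·A⁻¹] = kg⁻¹·m⁻²·s³·A²
All reduce to kg⁻¹·m⁻²·s³·A² except A., which is kg⁻¹·m⁻²·s⁴·A².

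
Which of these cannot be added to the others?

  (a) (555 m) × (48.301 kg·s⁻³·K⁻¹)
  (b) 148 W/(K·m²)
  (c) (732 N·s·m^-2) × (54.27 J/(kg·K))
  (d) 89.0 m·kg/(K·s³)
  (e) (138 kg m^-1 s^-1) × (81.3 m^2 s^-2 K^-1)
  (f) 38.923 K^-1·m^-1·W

(b)

Reduce each to base SI dimensions:
  (a) [m] · [kg·s⁻³·K⁻¹] = kg·m·s⁻³·K⁻¹
  (b) W·m⁻²·K⁻¹ = J·s⁻¹·m⁻²·K⁻¹ = kg·s⁻³·K⁻¹
  (c) [kg·m⁻¹·s⁻¹] · [m²·s⁻²·K⁻¹] = kg·m·s⁻³·K⁻¹
  (d) kg·m·s⁻³·K⁻¹
  (e) [kg·m⁻¹·s⁻¹] · [m²·s⁻²·K⁻¹] = kg·m·s⁻³·K⁻¹
  (f) W·m⁻¹·K⁻¹ = J·s⁻¹·m⁻¹·K⁻¹ = kg·m·s⁻³·K⁻¹
All reduce to kg·m·s⁻³·K⁻¹ except (b), which is kg·s⁻³·K⁻¹.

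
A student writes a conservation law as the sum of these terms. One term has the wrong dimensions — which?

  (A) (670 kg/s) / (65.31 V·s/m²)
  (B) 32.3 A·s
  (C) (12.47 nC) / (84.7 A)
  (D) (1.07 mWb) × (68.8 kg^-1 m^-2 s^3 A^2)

(C)

In SI base units:
  (A) [kg·s⁻¹] / [kg·s⁻²·A⁻¹] = s·A
  (B) A·s = s·A
  (C) [s·A] / [A] = s
  (D) [kg·m²·s⁻²·A⁻¹] · [kg⁻¹·m⁻²·s³·A²] = s·A
All reduce to s·A except (C), which is s.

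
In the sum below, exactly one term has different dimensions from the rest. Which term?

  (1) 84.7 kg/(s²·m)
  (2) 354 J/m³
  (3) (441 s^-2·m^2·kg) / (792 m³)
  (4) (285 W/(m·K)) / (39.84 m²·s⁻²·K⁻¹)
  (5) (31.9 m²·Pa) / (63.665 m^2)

Expand each in SI base units:
  (1) kg·m⁻¹·s⁻²
  (2) J·m⁻³ = N·m·m⁻³ = kg·m⁻¹·s⁻²
  (3) [kg·m²·s⁻²] / [m³] = kg·m⁻¹·s⁻²
  (4) [kg·m·s⁻³·K⁻¹] / [m²·s⁻²·K⁻¹] = kg·m⁻¹·s⁻¹
  (5) [kg·m·s⁻²] / [m²] = kg·m⁻¹·s⁻²
All reduce to kg·m⁻¹·s⁻² except (4), which is kg·m⁻¹·s⁻¹.

(4)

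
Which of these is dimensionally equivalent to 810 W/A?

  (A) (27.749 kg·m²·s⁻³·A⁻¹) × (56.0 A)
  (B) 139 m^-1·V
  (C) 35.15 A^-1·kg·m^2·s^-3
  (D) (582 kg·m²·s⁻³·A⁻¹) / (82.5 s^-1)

Reference: W·A⁻¹ = J·s⁻¹·A⁻¹ = kg·m²·s⁻³·A⁻¹.
Each option:
  (A) [kg·m²·s⁻³·A⁻¹] · [A] = kg·m²·s⁻³
  (B) V·m⁻¹ = J·C⁻¹·m⁻¹ = kg·m·s⁻³·A⁻¹
  (C) kg·m²·s⁻³·A⁻¹  ← same
  (D) [kg·m²·s⁻³·A⁻¹] / [s⁻¹] = kg·m²·s⁻²·A⁻¹
Only (C) matches kg·m²·s⁻³·A⁻¹.

(C)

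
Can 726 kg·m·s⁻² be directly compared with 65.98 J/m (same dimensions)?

Dimensions:
  726 kg·m·s⁻²:  kg·m·s⁻²
  65.98 J/m:  J·m⁻¹ = N·m·m⁻¹ = kg·m·s⁻²
Both are kg·m·s⁻², so they have the same dimensions and can be added.

Yes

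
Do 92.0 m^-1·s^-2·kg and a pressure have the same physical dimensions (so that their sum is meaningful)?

Work out the base dimensions of each:
  92.0 m^-1·s^-2·kg:  kg·m⁻¹·s⁻²
  a pressure:  [pressure] = kg·m⁻¹·s⁻²
Both are kg·m⁻¹·s⁻², so they have the same dimensions and can be added.

Yes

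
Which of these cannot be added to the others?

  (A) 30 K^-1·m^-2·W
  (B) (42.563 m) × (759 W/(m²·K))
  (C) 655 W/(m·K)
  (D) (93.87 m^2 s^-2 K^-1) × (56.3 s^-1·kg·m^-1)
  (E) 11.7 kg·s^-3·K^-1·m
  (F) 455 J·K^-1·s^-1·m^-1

In SI base units:
  (A) W·m⁻²·K⁻¹ = J·s⁻¹·m⁻²·K⁻¹ = kg·s⁻³·K⁻¹
  (B) [m] · [kg·s⁻³·K⁻¹] = kg·m·s⁻³·K⁻¹
  (C) W·m⁻¹·K⁻¹ = J·s⁻¹·m⁻¹·K⁻¹ = kg·m·s⁻³·K⁻¹
  (D) [m²·s⁻²·K⁻¹] · [kg·m⁻¹·s⁻¹] = kg·m·s⁻³·K⁻¹
  (E) kg·m·s⁻³·K⁻¹
  (F) J·s⁻¹·m⁻¹·K⁻¹ = N·m·s⁻¹·m⁻¹·K⁻¹ = kg·m·s⁻³·K⁻¹
All reduce to kg·m·s⁻³·K⁻¹ except (A), which is kg·s⁻³·K⁻¹.

(A)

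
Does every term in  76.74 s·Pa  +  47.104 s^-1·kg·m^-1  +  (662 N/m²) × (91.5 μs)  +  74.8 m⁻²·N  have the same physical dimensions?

Dimensions:
  76.74 s·Pa:  Pa·s = N·m⁻²·s = kg·m⁻¹·s⁻¹
  47.104 s^-1·kg·m^-1:  kg·m⁻¹·s⁻¹
  (662 N/m²) × (91.5 μs):  [kg·m⁻¹·s⁻²] · [s] = kg·m⁻¹·s⁻¹
  74.8 m⁻²·N:  N·m⁻² = kg·m·s⁻²·m⁻² = kg·m⁻¹·s⁻²
The terms do not share a single dimension (kg·m⁻¹·s⁻² vs kg·m⁻¹·s⁻¹).

No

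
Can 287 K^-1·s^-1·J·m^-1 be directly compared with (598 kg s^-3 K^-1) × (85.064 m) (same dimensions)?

Work out the base dimensions of each:
  287 K^-1·s^-1·J·m^-1:  J·s⁻¹·m⁻¹·K⁻¹ = N·m·s⁻¹·m⁻¹·K⁻¹ = kg·m·s⁻³·K⁻¹
  (598 kg s^-3 K^-1) × (85.064 m):  [kg·s⁻³·K⁻¹] · [m] = kg·m·s⁻³·K⁻¹
Both are kg·m·s⁻³·K⁻¹, so they have the same dimensions and can be added.

Yes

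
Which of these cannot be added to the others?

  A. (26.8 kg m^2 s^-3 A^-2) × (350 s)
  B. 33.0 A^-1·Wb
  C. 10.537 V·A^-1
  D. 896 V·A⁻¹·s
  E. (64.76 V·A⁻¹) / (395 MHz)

C.

Reduce each to base SI dimensions:
  A. [kg·m²·s⁻³·A⁻²] · [s] = kg·m²·s⁻²·A⁻²
  B. Wb·A⁻¹ = V·s·A⁻¹ = kg·m²·s⁻²·A⁻²
  C. V·A⁻¹ = J·C⁻¹·A⁻¹ = kg·m²·s⁻³·A⁻²
  D. V·s·A⁻¹ = J·C⁻¹·s·A⁻¹ = kg·m²·s⁻²·A⁻²
  E. [kg·m²·s⁻³·A⁻²] / [s⁻¹] = kg·m²·s⁻²·A⁻²
All reduce to kg·m²·s⁻²·A⁻² except C., which is kg·m²·s⁻³·A⁻².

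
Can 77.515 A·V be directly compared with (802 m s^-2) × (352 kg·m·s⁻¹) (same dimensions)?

Dimensions:
  77.515 A·V:  V·A = J·C⁻¹·A = kg·m²·s⁻³
  (802 m s^-2) × (352 kg·m·s⁻¹):  [m·s⁻²] · [kg·m·s⁻¹] = kg·m²·s⁻³
Both are kg·m²·s⁻³, so they have the same dimensions and can be added.

Yes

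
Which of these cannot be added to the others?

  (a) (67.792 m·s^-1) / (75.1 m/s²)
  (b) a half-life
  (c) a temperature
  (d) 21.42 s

(c)

Dimensions:
  (a) [m·s⁻¹] / [m·s⁻²] = s
  (b) [half-life] = s
  (c) [temperature] = K
  (d) s
All reduce to s except (c), which is K.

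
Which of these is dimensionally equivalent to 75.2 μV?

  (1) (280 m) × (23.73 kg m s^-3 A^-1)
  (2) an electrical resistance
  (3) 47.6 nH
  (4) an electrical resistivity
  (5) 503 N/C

(1)

Reference: V = J·C⁻¹ = kg·m²·s⁻³·A⁻¹.
Each option:
  (1) [m] · [kg·m·s⁻³·A⁻¹] = kg·m²·s⁻³·A⁻¹  ← same
  (2) [electrical resistance] = kg·m²·s⁻³·A⁻²
  (3) H = V·s·A⁻¹ = kg·m²·s⁻²·A⁻²
  (4) [electrical resistivity] = kg·m³·s⁻³·A⁻²
  (5) N·C⁻¹ = kg·m·s⁻²·(s·A)⁻¹ = kg·m·s⁻³·A⁻¹
Only (1) matches kg·m²·s⁻³·A⁻¹.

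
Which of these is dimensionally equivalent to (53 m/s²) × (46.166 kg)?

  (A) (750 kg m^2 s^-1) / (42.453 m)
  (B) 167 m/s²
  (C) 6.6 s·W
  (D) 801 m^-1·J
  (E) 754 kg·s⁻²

Reference: [m·s⁻²] · [kg] = kg·m·s⁻².
Each option:
  (A) [kg·m²·s⁻¹] / [m] = kg·m·s⁻¹
  (B) m·s⁻²
  (C) W·s = J·s⁻¹·s = kg·m²·s⁻²
  (D) J·m⁻¹ = N·m·m⁻¹ = kg·m·s⁻²  ← same
  (E) kg·s⁻²
Only (D) matches kg·m·s⁻².

(D)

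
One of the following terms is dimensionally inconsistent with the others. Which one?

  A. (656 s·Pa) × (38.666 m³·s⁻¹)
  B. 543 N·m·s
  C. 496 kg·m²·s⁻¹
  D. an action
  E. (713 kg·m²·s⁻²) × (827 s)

A.

Dimensions:
  A. [kg·m⁻¹·s⁻¹] · [m³·s⁻¹] = kg·m²·s⁻²
  B. N·m·s = kg·m·s⁻²·m·s = kg·m²·s⁻¹
  C. kg·m²·s⁻¹
  D. [action] = kg·m²·s⁻¹
  E. [kg·m²·s⁻²] · [s] = kg·m²·s⁻¹
All reduce to kg·m²·s⁻¹ except A., which is kg·m²·s⁻².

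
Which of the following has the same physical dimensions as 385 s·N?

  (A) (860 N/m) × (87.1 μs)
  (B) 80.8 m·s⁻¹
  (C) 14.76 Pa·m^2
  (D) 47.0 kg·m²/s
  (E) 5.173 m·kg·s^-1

Reference: N·s = kg·m·s⁻²·s = kg·m·s⁻¹.
Each option:
  (A) [kg·s⁻²] · [s] = kg·s⁻¹
  (B) m·s⁻¹
  (C) Pa·m² = N·m⁻²·m² = kg·m·s⁻²
  (D) kg·m²·s⁻¹
  (E) kg·m·s⁻¹  ← same
Only (E) matches kg·m·s⁻¹.

(E)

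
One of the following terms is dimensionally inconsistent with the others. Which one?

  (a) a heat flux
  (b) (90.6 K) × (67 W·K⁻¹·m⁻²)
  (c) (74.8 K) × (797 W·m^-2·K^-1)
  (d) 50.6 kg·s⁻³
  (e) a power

Work out the base dimensions of each:
  (a) [heat flux] = kg·s⁻³
  (b) [K] · [kg·s⁻³·K⁻¹] = kg·s⁻³
  (c) [K] · [kg·s⁻³·K⁻¹] = kg·s⁻³
  (d) kg·s⁻³
  (e) [power] = kg·m²·s⁻³
All reduce to kg·s⁻³ except (e), which is kg·m²·s⁻³.

(e)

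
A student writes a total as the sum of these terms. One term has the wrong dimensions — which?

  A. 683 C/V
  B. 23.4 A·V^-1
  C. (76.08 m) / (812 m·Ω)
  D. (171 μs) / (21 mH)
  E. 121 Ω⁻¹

A.

Dimensions:
  A. C·V⁻¹ = s·A·(J·C⁻¹)⁻¹ = kg⁻¹·m⁻²·s⁴·A²
  B. A·V⁻¹ = A·(J·C⁻¹)⁻¹ = kg⁻¹·m⁻²·s³·A²
  C. [m] / [kg·m³·s⁻³·A⁻²] = kg⁻¹·m⁻²·s³·A²
  D. [s] / [kg·m²·s⁻²·A⁻²] = kg⁻¹·m⁻²·s³·A²
  E. Ω⁻¹ = (V·A⁻¹)⁻¹ = kg⁻¹·m⁻²·s³·A²
All reduce to kg⁻¹·m⁻²·s³·A² except A., which is kg⁻¹·m⁻²·s⁴·A².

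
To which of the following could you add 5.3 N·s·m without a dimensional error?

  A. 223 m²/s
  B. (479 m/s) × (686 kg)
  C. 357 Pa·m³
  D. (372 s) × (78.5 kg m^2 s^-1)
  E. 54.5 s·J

E.

Reference: N·m·s = kg·m·s⁻²·m·s = kg·m²·s⁻¹.
Each option:
  A. m²·s⁻¹
  B. [m·s⁻¹] · [kg] = kg·m·s⁻¹
  C. Pa·m³ = N·m⁻²·m³ = kg·m²·s⁻²
  D. [s] · [kg·m²·s⁻¹] = kg·m²
  E. J·s = N·m·s = kg·m²·s⁻¹  ← same
Only E. matches kg·m²·s⁻¹.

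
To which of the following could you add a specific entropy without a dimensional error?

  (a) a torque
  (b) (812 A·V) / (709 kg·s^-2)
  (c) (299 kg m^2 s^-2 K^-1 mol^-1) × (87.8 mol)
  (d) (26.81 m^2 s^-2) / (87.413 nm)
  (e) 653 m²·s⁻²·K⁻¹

(e)

Reference: [specific entropy] = m²·s⁻²·K⁻¹.
Each option:
  (a) [torque] = kg·m²·s⁻²
  (b) [kg·m²·s⁻³] / [kg·s⁻²] = m²·s⁻¹
  (c) [kg·m²·s⁻²·K⁻¹·mol⁻¹] · [mol] = kg·m²·s⁻²·K⁻¹
  (d) [m²·s⁻²] / [m] = m·s⁻²
  (e) m²·s⁻²·K⁻¹  ← same
Only (e) matches m²·s⁻²·K⁻¹.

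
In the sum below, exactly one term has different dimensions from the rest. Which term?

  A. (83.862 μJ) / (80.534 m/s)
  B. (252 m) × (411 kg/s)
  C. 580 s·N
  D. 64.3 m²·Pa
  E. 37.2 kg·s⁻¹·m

D.

In SI base units:
  A. [kg·m²·s⁻²] / [m·s⁻¹] = kg·m·s⁻¹
  B. [m] · [kg·s⁻¹] = kg·m·s⁻¹
  C. N·s = kg·m·s⁻²·s = kg·m·s⁻¹
  D. Pa·m² = N·m⁻²·m² = kg·m·s⁻²
  E. kg·m·s⁻¹
All reduce to kg·m·s⁻¹ except D., which is kg·m·s⁻².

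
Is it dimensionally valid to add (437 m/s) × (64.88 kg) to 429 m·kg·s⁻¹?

In SI base units:
  (437 m/s) × (64.88 kg):  [m·s⁻¹] · [kg] = kg·m·s⁻¹
  429 m·kg·s⁻¹:  kg·m·s⁻¹
Both are kg·m·s⁻¹, so they have the same dimensions and can be added.

Yes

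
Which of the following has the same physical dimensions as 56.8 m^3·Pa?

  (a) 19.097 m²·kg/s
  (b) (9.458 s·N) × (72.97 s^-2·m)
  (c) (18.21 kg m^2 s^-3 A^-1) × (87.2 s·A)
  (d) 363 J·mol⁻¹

(c)

Reference: Pa·m³ = N·m⁻²·m³ = kg·m²·s⁻².
Each option:
  (a) kg·m²·s⁻¹
  (b) [kg·m·s⁻¹] · [m·s⁻²] = kg·m²·s⁻³
  (c) [kg·m²·s⁻³·A⁻¹] · [s·A] = kg·m²·s⁻²  ← same
  (d) J·mol⁻¹ = N·m·mol⁻¹ = kg·m²·s⁻²·mol⁻¹
Only (c) matches kg·m²·s⁻².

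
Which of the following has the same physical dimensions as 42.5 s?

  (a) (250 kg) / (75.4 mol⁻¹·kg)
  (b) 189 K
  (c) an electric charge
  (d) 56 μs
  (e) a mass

(d)

Reference: s.
Each option:
  (a) [kg] / [kg·mol⁻¹] = mol
  (b) K
  (c) [electric charge] = s·A
  (d) s  ← same
  (e) [mass] = kg
Only (d) matches s.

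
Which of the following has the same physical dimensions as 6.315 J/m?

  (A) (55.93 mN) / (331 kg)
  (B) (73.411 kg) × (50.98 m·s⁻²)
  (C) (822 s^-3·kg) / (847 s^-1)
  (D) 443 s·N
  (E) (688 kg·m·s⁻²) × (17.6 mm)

Reference: J·m⁻¹ = N·m·m⁻¹ = kg·m·s⁻².
Each option:
  (A) [kg·m·s⁻²] / [kg] = m·s⁻²
  (B) [kg] · [m·s⁻²] = kg·m·s⁻²  ← same
  (C) [kg·s⁻³] / [s⁻¹] = kg·s⁻²
  (D) N·s = kg·m·s⁻²·s = kg·m·s⁻¹
  (E) [kg·m·s⁻²] · [m] = kg·m²·s⁻²
Only (B) matches kg·m·s⁻².

(B)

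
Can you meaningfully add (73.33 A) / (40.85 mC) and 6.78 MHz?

Yes

Dimensions:
  (73.33 A) / (40.85 mC):  [A] / [s·A] = s⁻¹
  6.78 MHz:  Hz = s⁻¹
Both are s⁻¹, so they have the same dimensions and can be added.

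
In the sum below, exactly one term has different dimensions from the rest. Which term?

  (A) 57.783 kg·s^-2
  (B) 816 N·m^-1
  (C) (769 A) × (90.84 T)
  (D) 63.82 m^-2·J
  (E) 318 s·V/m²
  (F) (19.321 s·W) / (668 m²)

(E)

Expand each in SI base units:
  (A) kg·s⁻²
  (B) N·m⁻¹ = kg·m·s⁻²·m⁻¹ = kg·s⁻²
  (C) [A] · [kg·s⁻²·A⁻¹] = kg·s⁻²
  (D) J·m⁻² = N·m·m⁻² = kg·s⁻²
  (E) V·s·m⁻² = J·C⁻¹·s·m⁻² = kg·s⁻²·A⁻¹
  (F) [kg·m²·s⁻²] / [m²] = kg·s⁻²
All reduce to kg·s⁻² except (E), which is kg·s⁻²·A⁻¹.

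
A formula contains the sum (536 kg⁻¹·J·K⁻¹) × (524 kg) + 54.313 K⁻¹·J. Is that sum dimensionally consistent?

Yes

In SI base units:
  (536 kg⁻¹·J·K⁻¹) × (524 kg):  [m²·s⁻²·K⁻¹] · [kg] = kg·m²·s⁻²·K⁻¹
  54.313 K⁻¹·J:  J·K⁻¹ = N·m·K⁻¹ = kg·m²·s⁻²·K⁻¹
Both are kg·m²·s⁻²·K⁻¹, so they have the same dimensions and can be added.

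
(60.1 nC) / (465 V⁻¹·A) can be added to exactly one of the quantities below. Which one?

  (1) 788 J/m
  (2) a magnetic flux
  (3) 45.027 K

Reference: [s·A] / [kg⁻¹·m⁻²·s³·A²] = kg·m²·s⁻²·A⁻¹.
Each option:
  (1) J·m⁻¹ = N·m·m⁻¹ = kg·m·s⁻²
  (2) [magnetic flux] = kg·m²·s⁻²·A⁻¹  ← same
  (3) K
Only (2) matches kg·m²·s⁻²·A⁻¹.

(2)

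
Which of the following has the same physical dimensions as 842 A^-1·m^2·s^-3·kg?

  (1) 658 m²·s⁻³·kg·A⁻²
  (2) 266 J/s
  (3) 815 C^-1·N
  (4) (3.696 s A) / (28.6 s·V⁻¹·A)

Reference: kg·m²·s⁻³·A⁻¹.
Each option:
  (1) kg·m²·s⁻³·A⁻²
  (2) J·s⁻¹ = N·m·s⁻¹ = kg·m²·s⁻³
  (3) N·C⁻¹ = kg·m·s⁻²·(s·A)⁻¹ = kg·m·s⁻³·A⁻¹
  (4) [s·A] / [kg⁻¹·m⁻²·s⁴·A²] = kg·m²·s⁻³·A⁻¹  ← same
Only (4) matches kg·m²·s⁻³·A⁻¹.

(4)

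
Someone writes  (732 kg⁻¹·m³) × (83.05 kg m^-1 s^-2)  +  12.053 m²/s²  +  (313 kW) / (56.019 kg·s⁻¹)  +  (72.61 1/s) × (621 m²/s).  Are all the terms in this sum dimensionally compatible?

Yes

Reduce each to base SI dimensions:
  (732 kg⁻¹·m³) × (83.05 kg m^-1 s^-2):  [kg⁻¹·m³] · [kg·m⁻¹·s⁻²] = m²·s⁻²
  12.053 m²/s²:  m²·s⁻²
  (313 kW) / (56.019 kg·s⁻¹):  [kg·m²·s⁻³] / [kg·s⁻¹] = m²·s⁻²
  (72.61 1/s) × (621 m²/s):  [s⁻¹] · [m²·s⁻¹] = m²·s⁻²
Every term reduces to m²·s⁻².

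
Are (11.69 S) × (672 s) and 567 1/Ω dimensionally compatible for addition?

In SI base units:
  (11.69 S) × (672 s):  [kg⁻¹·m⁻²·s³·A²] · [s] = kg⁻¹·m⁻²·s⁴·A²
  567 1/Ω:  Ω⁻¹ = (V·A⁻¹)⁻¹ = kg⁻¹·m⁻²·s³·A²
kg⁻¹·m⁻²·s⁴·A² ≠ kg⁻¹·m⁻²·s³·A², so they cannot be added.

No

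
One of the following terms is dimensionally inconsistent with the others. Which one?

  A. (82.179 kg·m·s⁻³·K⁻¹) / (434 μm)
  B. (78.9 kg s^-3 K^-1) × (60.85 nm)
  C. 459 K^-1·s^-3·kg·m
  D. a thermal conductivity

Reduce each to base SI dimensions:
  A. [kg·m·s⁻³·K⁻¹] / [m] = kg·s⁻³·K⁻¹
  B. [kg·s⁻³·K⁻¹] · [m] = kg·m·s⁻³·K⁻¹
  C. kg·m·s⁻³·K⁻¹
  D. [thermal conductivity] = kg·m·s⁻³·K⁻¹
All reduce to kg·m·s⁻³·K⁻¹ except A., which is kg·s⁻³·K⁻¹.

A.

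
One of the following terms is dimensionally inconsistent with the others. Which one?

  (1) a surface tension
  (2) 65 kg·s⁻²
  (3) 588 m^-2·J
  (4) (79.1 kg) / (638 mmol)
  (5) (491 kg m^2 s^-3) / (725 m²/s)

In SI base units:
  (1) [surface tension] = kg·s⁻²
  (2) kg·s⁻²
  (3) J·m⁻² = N·m·m⁻² = kg·s⁻²
  (4) [kg] / [mol] = kg·mol⁻¹
  (5) [kg·m²·s⁻³] / [m²·s⁻¹] = kg·s⁻²
All reduce to kg·s⁻² except (4), which is kg·mol⁻¹.

(4)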